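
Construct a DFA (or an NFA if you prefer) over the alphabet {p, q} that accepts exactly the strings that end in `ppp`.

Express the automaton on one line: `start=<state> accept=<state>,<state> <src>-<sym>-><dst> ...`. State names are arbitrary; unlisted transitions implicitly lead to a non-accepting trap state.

start=s0 accept=s3 s0-p->s1 s0-q->s0 s1-p->s2 s1-q->s0 s2-p->s3 s2-q->s0 s3-p->s3 s3-q->s0

Remember how much of `ppp` the current input suffix matches. State s0 means no match yet; s1 means the last symbol is `p`; s2 means the last 2 symbols are `pp`; s3 means the last 3 symbols are `ppp`. Only s3 accepts. On a mismatch, fall back to the longest proper suffix that is still a prefix of `ppp`.
A 4-state machine:
        p   q  
>  s0   s1  s0 
   s1   s2  s0 
   s2   s3  s0 
 * s3   s3  s0 
(> = start, * = accepting)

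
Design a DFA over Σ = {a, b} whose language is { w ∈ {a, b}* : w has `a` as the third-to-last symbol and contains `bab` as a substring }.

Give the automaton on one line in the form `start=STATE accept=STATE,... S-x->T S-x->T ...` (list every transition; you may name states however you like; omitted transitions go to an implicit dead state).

start=q0 accept=q4,q5,q9,q10 q0-a->q0 q0-b->q1 q1-a->q2 q1-b->q1 q2-a->q0 q2-b->q3 q3-a->q4 q3-b->q5 q4-a->q6 q4-b->q3 q5-a->q7 q5-b->q8 q6-a->q9 q6-b->q10 q7-a->q6 q7-b->q3 q8-a->q7 q8-b->q8 q9-a->q9 q9-b->q10 q10-a->q4 q10-b->q5

Run two small machines in parallel and take their product. One (15 states) tracks the last 3 symbols read; the other (4 states) tracks whether and how much of `bab` has been seen. Each combined state is a pair, one component from each; accept when both components accept. Minimizing collapses redundant product states.
11 states suffice.
          a    b  
>  q0     q0   q1 
   q1     q2   q1 
   q2     q0   q3 
   q3     q4   q5 
 * q4     q6   q3 
 * q5     q7   q8 
   q6     q9  q10 
   q7     q6   q3 
   q8     q7   q8 
 * q9     q9  q10 
 * q10    q4   q5 
(> = start, * = accepting)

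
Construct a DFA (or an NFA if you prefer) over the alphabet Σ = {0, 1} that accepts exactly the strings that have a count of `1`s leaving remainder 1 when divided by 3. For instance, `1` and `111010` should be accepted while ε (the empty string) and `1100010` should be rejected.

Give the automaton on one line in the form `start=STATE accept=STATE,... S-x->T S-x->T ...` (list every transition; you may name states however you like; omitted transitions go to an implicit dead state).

start=q0 accept=q1 q0-0->q0 q0-1->q1 q1-0->q1 q1-1->q2 q2-0->q2 q2-1->q0

The only thing that matters is how many `1`s have appeared, reduced mod 3. Use one state per residue: q0 for 0, …, q2 for 2. Reading `1` moves to the next residue; anything else stays put. q1 is accepting.
With 3 states:
        0   1  
>  q0   q0  q1 
 * q1   q1  q2 
   q2   q2  q0 
(> = start, * = accepting)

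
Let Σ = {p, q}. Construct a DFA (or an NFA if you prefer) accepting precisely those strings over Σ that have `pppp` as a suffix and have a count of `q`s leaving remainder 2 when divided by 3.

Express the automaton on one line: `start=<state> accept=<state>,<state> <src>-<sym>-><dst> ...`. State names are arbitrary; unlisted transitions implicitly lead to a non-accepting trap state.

Build one automaton per condition and run them in lockstep. The first has 5 states tracking how much of the suffix `pppp` has currently been matched; the second has 3 states tracking the count of `q`s modulo 3. A product state is a pair (one from each), accepting exactly when both do. After merging equivalent states the machine shrinks.
With 7 states:
       p  q 
>  A   A  B 
   B   B  C 
   C   D  A 
   D   E  A 
   E   F  A 
   F   G  A 
 * G   G  A 
(> = start, * = accepting)

start=A accept=G A-p->A A-q->B B-p->B B-q->C C-p->D C-q->A D-p->E D-q->A E-p->F E-q->A F-p->G F-q->A G-p->G G-q->A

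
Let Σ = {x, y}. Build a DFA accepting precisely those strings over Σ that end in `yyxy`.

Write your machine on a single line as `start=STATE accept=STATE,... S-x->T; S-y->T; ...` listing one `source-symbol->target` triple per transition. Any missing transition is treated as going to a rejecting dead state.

Let each state record the length of the longest suffix of the input read so far that is also a prefix of `yyxy`. S1 means the last symbol is `y`; S2 means the last 2 symbols are `yy`; S3 means the last 3 symbols are `yyx`; S4 means the last 4 symbols are `yyxy`. Accept only at S4, where the string currently ends in `yyxy`.
With 5 states:
        x   y  
>  S0   S0  S1 
   S1   S0  S2 
   S2   S3  S2 
   S3   S0  S4 
 * S4   S0  S2 
(> = start, * = accepting)

start=S0; accept=S4; S0-x->S0; S0-y->S1; S1-x->S0; S1-y->S2; S2-x->S3; S2-y->S2; S3-x->S0; S3-y->S4; S4-x->S0; S4-y->S2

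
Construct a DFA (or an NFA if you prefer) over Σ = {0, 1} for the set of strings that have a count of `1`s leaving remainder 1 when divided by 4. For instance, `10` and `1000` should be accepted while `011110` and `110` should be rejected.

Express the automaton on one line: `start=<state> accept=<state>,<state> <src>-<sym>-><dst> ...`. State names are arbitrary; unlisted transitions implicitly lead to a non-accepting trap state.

The only thing that matters is how many `1`s have appeared, reduced mod 4. Use one state per residue: q0 for 0, …, q3 for 3. Reading `1` moves to the next residue; anything else stays put. q1 is accepting.
        0   1  
>  q0   q0  q1 
 * q1   q1  q2 
   q2   q2  q3 
   q3   q3  q0 
(> = start, * = accepting)

start=q0 accept=q1 q0-0->q0 q0-1->q1 q1-0->q1 q1-1->q2 q2-0->q2 q2-1->q3 q3-0->q3 q3-1->q0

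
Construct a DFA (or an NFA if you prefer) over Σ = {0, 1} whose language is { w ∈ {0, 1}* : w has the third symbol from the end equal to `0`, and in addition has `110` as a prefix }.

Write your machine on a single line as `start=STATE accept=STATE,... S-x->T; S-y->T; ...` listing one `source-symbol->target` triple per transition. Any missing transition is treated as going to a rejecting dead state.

start=s0; accept=s7,s8,s9,s10; s0-0->s1; s0-1->s2; s1-0->s1; s1-1->s1; s2-0->s1; s2-1->s3; s3-0->s4; s3-1->s1; s4-0->s5; s4-1->s6; s5-0->s7; s5-1->s8; s6-0->s9; s6-1->s10; s7-0->s7; s7-1->s8; s8-0->s9; s8-1->s10; s9-0->s5; s9-1->s6; s10-0->s4; s10-1->s11; s11-0->s4; s11-1->s11

Handle the two conditions separately and then intersect. The first has 15 states tracking the last 3 symbols read; the second has 5 states tracking whether the input so far still matches the prefix `110`. A product state is a pair (one from each), accepting exactly when both do. Minimizing collapses redundant product states.
A 12-state machine:
          0    1  
>  s0     s1   s2 
   s1     s1   s1 
   s2     s1   s3 
   s3     s4   s1 
   s4     s5   s6 
   s5     s7   s8 
   s6     s9  s10 
 * s7     s7   s8 
 * s8     s9  s10 
 * s9     s5   s6 
 * s10    s4  s11 
   s11    s4  s11 
(> = start, * = accepting)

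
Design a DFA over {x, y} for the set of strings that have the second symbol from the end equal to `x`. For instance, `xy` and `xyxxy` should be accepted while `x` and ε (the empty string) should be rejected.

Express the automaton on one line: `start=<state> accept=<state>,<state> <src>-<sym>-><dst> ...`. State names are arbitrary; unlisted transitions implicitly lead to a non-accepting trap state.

start=s0 accept=s3,s4 s0-x->s1 s0-y->s2 s1-x->s3 s1-y->s4 s2-x->s5 s2-y->s6 s3-x->s3 s3-y->s4 s4-x->s5 s4-y->s6 s5-x->s3 s5-y->s4 s6-x->s5 s6-y->s6

Because acceptance depends on a position counted from the end, the machine has to buffer the most recent 2 symbols. Make each state the string of the last up-to-2 symbols read; on input `x` shift the window left and append `x`. Accept when the buffered window has length 2 and begins with `x`.
With 7 states:
        x   y  
>  s0   s1  s2 
   s1   s3  s4 
   s2   s5  s6 
 * s3   s3  s4 
 * s4   s5  s6 
   s5   s3  s4 
   s6   s5  s6 
(> = start, * = accepting)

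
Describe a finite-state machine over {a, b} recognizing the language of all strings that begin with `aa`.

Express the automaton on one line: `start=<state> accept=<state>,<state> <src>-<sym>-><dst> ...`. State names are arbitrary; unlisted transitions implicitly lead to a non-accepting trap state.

start=S0 accept=S2 S0-a->S1 S0-b->S3 S1-a->S2 S1-b->S3 S2-a->S2 S2-b->S2 S3-a->S3 S3-b->S3

Check the first 2 symbols one by one: S0 through S1 record how many have matched `aa` so far; any wrong symbol goes to the dead state S3. After all 2 match we enter the accepting sink S2.
With 4 states:
        a   b  
>  S0   S1  S3 
   S1   S2  S3 
 * S2   S2  S2 
   S3   S3  S3 
(> = start, * = accepting)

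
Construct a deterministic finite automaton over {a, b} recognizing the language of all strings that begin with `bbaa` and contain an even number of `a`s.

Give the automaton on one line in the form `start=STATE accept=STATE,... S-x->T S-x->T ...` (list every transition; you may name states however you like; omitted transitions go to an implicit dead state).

Handle the two conditions separately and then intersect. One (6 states) tracks whether the input so far still matches the prefix `bbaa`; the other (2 states) tracks the count of `a`s modulo 2. Each combined state is a pair, one component from each; accept when both components accept. Minimizing collapses redundant product states.
With 7 states:
        a   b  
>  s0   s1  s2 
   s1   s1  s1 
   s2   s1  s3 
   s3   s4  s1 
   s4   s5  s1 
 * s5   s6  s5 
   s6   s5  s6 
(> = start, * = accepting)

start=s0 accept=s5 s0-a->s1 s0-b->s2 s1-a->s1 s1-b->s1 s2-a->s1 s2-b->s3 s3-a->s4 s3-b->s1 s4-a->s5 s4-b->s1 s5-a->s6 s5-b->s5 s6-a->s5 s6-b->s6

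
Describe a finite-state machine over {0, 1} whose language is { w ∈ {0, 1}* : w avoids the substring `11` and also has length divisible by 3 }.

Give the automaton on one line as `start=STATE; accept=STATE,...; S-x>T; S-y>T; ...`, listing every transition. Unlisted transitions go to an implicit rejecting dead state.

Handle the two conditions separately and then intersect. The first has 3 states tracking partial matches of the forbidden pattern `11`; the second has 3 states tracking the input length modulo 3. A product state is a pair (one from each), accepting exactly when both do. Equivalent product states are then merged.
7 states suffice.
        0   1  
>* s0   s1  s2 
   s1   s3  s4 
   s2   s3  s5 
   s3   s0  s6 
   s4   s0  s5 
   s5   s5  s5 
 * s6   s1  s5 
(> = start, * = accepting)

start=s0; accept=s0,s6; s0-0>s1; s0-1>s2; s1-0>s3; s1-1>s4; s2-0>s3; s2-1>s5; s3-0>s0; s3-1>s6; s4-0>s0; s4-1>s5; s5-0>s5; s5-1>s5; s6-0>s1; s6-1>s5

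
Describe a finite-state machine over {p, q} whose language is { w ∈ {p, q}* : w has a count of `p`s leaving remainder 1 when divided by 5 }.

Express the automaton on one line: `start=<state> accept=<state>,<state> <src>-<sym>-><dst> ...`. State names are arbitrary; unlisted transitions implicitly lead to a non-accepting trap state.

The only thing that matters is how many `p`s have appeared, reduced mod 5. Use one state per residue: A for 0, …, E for 4. Reading `p` moves to the next residue; anything else stays put. B is accepting.
A 5-state machine:
       p  q 
>  A   B  A 
 * B   C  B 
   C   D  C 
   D   E  D 
   E   A  E 
(> = start, * = accepting)

start=A accept=B A-p->B A-q->A B-p->C B-q->B C-p->D C-q->C D-p->E D-q->D E-p->A E-q->E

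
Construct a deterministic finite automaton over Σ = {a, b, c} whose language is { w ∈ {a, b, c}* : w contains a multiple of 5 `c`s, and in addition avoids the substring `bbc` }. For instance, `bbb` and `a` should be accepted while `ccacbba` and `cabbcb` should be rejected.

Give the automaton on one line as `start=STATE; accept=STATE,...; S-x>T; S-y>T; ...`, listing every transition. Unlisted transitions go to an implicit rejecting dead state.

start=q0; accept=q0,q1,q3; q0-a>q0; q0-b>q1; q0-c>q2; q1-a>q0; q1-b>q3; q1-c>q2; q2-a>q2; q2-b>q4; q2-c>q5; q3-a>q0; q3-b>q3; q3-c>q6; q4-a>q2; q4-b>q7; q4-c>q5; q5-a>q5; q5-b>q8; q5-c>q9; q6-a>q6; q6-b>q6; q6-c>q6; q7-a>q2; q7-b>q7; q7-c>q6; q8-a>q5; q8-b>q10; q8-c>q9; q9-a>q9; q9-b>q11; q9-c>q12; q10-a>q5; q10-b>q10; q10-c>q6; q11-a>q9; q11-b>q13; q11-c>q12; q12-a>q12; q12-b>q14; q12-c>q0; q13-a>q9; q13-b>q13; q13-c>q6; q14-a>q12; q14-b>q15; q14-c>q0; q15-a>q12; q15-b>q15; q15-c>q6

Run two small machines in parallel and take their product. The first has 5 states tracking the count of `c`s modulo 5; the second has 4 states tracking partial matches of the forbidden pattern `bbc`. A product state is a pair (one from each), accepting exactly when both do. Equivalent product states are then merged.
With 16 states:
          a    b    c  
>* q0     q0   q1   q2 
 * q1     q0   q3   q2 
   q2     q2   q4   q5 
 * q3     q0   q3   q6 
   q4     q2   q7   q5 
   q5     q5   q8   q9 
   q6     q6   q6   q6 
   q7     q2   q7   q6 
   q8     q5  q10   q9 
   q9     q9  q11  q12 
   q10    q5  q10   q6 
   q11    q9  q13  q12 
   q12   q12  q14   q0 
   q13    q9  q13   q6 
   q14   q12  q15   q0 
   q15   q12  q15   q6 
(> = start, * = accepting)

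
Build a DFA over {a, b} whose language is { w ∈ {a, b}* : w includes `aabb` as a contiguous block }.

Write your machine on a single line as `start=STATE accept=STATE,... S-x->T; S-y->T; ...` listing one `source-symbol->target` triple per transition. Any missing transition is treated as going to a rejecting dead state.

start=s0; accept=s4; s0-a->s1; s0-b->s0; s1-a->s2; s1-b->s0; s2-a->s2; s2-b->s3; s3-a->s1; s3-b->s4; s4-a->s4; s4-b->s4

States s0..s3 record the length of the longest prefix of `aabb` that matches the current input suffix. Reaching s4 means `aabb` has been seen, and we stay there forever. Accept from s4.
A 5-state machine:
        a   b  
>  s0   s1  s0 
   s1   s2  s0 
   s2   s2  s3 
   s3   s1  s4 
 * s4   s4  s4 
(> = start, * = accepting)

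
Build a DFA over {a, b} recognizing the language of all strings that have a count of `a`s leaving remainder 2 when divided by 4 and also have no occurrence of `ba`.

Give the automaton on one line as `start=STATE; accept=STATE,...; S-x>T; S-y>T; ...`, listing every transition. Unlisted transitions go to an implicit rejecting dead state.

Run two small machines in parallel and take their product. One (4 states) tracks the count of `a`s modulo 4; the other (3 states) tracks partial matches of the forbidden pattern `ba`. Each combined state is a pair, one component from each; accept when both components accept.
12 states suffice.
          a    b  
>  S0     S1   S2 
   S1     S3   S4 
   S2     S5   S2 
 * S3     S6   S7 
   S4     S8   S4 
   S5     S8   S5 
   S6     S0   S9 
 * S7    S10   S7 
   S8    S10   S8 
   S9    S11   S9 
   S10   S11  S10 
   S11    S5  S11 
(> = start, * = accepting)

start=S0; accept=S3,S7; S0-a>S1; S0-b>S2; S1-a>S3; S1-b>S4; S2-a>S5; S2-b>S2; S3-a>S6; S3-b>S7; S4-a>S8; S4-b>S4; S5-a>S8; S5-b>S5; S6-a>S0; S6-b>S9; S7-a>S10; S7-b>S7; S8-a>S10; S8-b>S8; S9-a>S11; S9-b>S9; S10-a>S11; S10-b>S10; S11-a>S5; S11-b>S11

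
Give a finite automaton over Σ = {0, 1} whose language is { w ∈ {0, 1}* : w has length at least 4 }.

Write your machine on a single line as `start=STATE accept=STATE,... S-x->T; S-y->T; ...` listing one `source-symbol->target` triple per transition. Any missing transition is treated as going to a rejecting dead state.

Count input length up to 5: every symbol moves from s0 toward s5, which means 'more than 4' and absorbs. Accept from {s4, s5}.
        0   1  
>  s0   s1  s1 
   s1   s2  s2 
   s2   s3  s3 
   s3   s4  s4 
 * s4   s5  s5 
 * s5   s5  s5 
(> = start, * = accepting)

start=s0; accept=s4,s5; s0-0->s1; s0-1->s1; s1-0->s2; s1-1->s2; s2-0->s3; s2-1->s3; s3-0->s4; s3-1->s4; s4-0->s5; s4-1->s5; s5-0->s5; s5-1->s5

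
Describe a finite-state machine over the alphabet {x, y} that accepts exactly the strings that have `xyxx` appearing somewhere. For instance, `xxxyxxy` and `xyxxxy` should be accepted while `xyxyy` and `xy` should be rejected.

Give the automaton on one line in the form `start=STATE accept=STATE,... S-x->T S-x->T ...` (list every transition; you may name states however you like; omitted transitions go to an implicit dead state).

Track how much of `xyxx` has been matched so far: state A is no progress, E is the absorbing accept state reached once `xyxx` has occurred. Intermediate states record partial matches; on a mismatch, fall back to the longest reusable overlap.
With 5 states:
       x  y 
>  A   B  A 
   B   B  C 
   C   D  A 
   D   E  C 
 * E   E  E 
(> = start, * = accepting)

start=A accept=E A-x->B A-y->A B-x->B B-y->C C-x->D C-y->A D-x->E D-y->C E-x->E E-y->E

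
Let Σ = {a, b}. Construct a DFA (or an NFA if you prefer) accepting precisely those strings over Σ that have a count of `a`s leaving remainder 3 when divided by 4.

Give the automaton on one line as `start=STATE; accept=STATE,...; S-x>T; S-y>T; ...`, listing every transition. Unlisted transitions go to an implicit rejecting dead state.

The only thing that matters is how many `a`s have appeared, reduced mod 4. Use one state per residue: q0 for 0, …, q3 for 3. Reading `a` moves to the next residue; anything else stays put. q3 is accepting.
With 4 states:
        a   b  
>  q0   q1  q0 
   q1   q2  q1 
   q2   q3  q2 
 * q3   q0  q3 
(> = start, * = accepting)

start=q0; accept=q3; q0-a>q1; q0-b>q0; q1-a>q2; q1-b>q1; q2-a>q3; q2-b>q2; q3-a>q0; q3-b>q3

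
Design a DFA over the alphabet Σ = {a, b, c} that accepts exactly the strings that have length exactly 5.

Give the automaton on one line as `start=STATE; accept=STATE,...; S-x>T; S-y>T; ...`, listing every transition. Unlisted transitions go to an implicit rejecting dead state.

Count input length up to 6: every symbol moves from s0 toward s6, which means 'more than 5' and absorbs. Accept from {s5}.
A 7-state machine:
        a   b   c  
>  s0   s1  s1  s1 
   s1   s2  s2  s2 
   s2   s3  s3  s3 
   s3   s4  s4  s4 
   s4   s5  s5  s5 
 * s5   s6  s6  s6 
   s6   s6  s6  s6 
(> = start, * = accepting)

start=s0; accept=s5; s0-a>s1; s0-b>s1; s0-c>s1; s1-a>s2; s1-b>s2; s1-c>s2; s2-a>s3; s2-b>s3; s2-c>s3; s3-a>s4; s3-b>s4; s3-c>s4; s4-a>s5; s4-b>s5; s4-c>s5; s5-a>s6; s5-b>s6; s5-c>s6; s6-a>s6; s6-b>s6; s6-c>s6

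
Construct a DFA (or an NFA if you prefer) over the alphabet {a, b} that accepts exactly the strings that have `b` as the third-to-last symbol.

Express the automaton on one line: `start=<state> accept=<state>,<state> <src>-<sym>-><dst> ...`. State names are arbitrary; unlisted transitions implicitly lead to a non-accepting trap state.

Because acceptance depends on a position counted from the end, the machine has to buffer the most recent 3 symbols. Make each state the string of the last up-to-3 symbols read; on input `x` shift the window left and append `x`. Accept when the buffered window has length 3 and begins with `b`.
With 15 states:
          a    b  
>  s0     s1   s2 
   s1     s3   s4 
   s2     s5   s6 
   s3     s7   s8 
   s4     s9  s10 
   s5    s11  s12 
   s6    s13  s14 
   s7     s7   s8 
   s8     s9  s10 
   s9    s11  s12 
   s10   s13  s14 
 * s11    s7   s8 
 * s12    s9  s10 
 * s13   s11  s12 
 * s14   s13  s14 
(> = start, * = accepting)

start=s0 accept=s11,s12,s13,s14 s0-a->s1 s0-b->s2 s1-a->s3 s1-b->s4 s2-a->s5 s2-b->s6 s3-a->s7 s3-b->s8 s4-a->s9 s4-b->s10 s5-a->s11 s5-b->s12 s6-a->s13 s6-b->s14 s7-a->s7 s7-b->s8 s8-a->s9 s8-b->s10 s9-a->s11 s9-b->s12 s10-a->s13 s10-b->s14 s11-a->s7 s11-b->s8 s12-a->s9 s12-b->s10 s13-a->s11 s13-b->s12 s14-a->s13 s14-b->s14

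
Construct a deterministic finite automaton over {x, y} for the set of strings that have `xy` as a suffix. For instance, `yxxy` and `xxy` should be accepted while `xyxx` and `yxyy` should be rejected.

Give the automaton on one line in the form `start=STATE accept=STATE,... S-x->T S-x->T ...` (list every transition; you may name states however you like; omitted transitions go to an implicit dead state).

Remember how much of `xy` the current input suffix matches. State S0 means no match yet; S1 means the last symbol is `x`; S2 means the last 2 symbols are `xy`. Only S2 accepts. On a mismatch, fall back to the longest proper suffix that is still a prefix of `xy`.
3 states suffice.
        x   y  
>  S0   S1  S0 
   S1   S1  S2 
 * S2   S1  S0 
(> = start, * = accepting)

start=S0 accept=S2 S0-x->S1 S0-y->S0 S1-x->S1 S1-y->S2 S2-x->S1 S2-y->S0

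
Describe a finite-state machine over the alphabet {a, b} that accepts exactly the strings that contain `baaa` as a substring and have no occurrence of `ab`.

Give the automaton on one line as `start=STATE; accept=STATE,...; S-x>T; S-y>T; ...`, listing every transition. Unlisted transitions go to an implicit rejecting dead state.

start=q0; accept=q5; q0-a>q1; q0-b>q2; q1-a>q1; q1-b>q1; q2-a>q3; q2-b>q2; q3-a>q4; q3-b>q1; q4-a>q5; q4-b>q1; q5-a>q5; q5-b>q1

Handle the two conditions separately and then intersect. One (5 states) tracks whether and how much of `baaa` has been seen; the other (3 states) tracks partial matches of the forbidden pattern `ab`. Each combined state is a pair, one component from each; accept when both components accept. Equivalent product states are then merged.
With 6 states:
        a   b  
>  q0   q1  q2 
   q1   q1  q1 
   q2   q3  q2 
   q3   q4  q1 
   q4   q5  q1 
 * q5   q5  q1 
(> = start, * = accepting)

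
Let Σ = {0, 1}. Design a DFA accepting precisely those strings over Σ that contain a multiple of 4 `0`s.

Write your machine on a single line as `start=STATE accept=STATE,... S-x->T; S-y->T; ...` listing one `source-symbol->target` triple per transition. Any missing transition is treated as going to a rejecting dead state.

The only thing that matters is how many `0`s have appeared, reduced mod 4. Use one state per residue: q0 for 0, …, q3 for 3. Reading `0` moves to the next residue; anything else stays put. q0 is accepting.
A 4-state machine:
        0   1  
>* q0   q1  q0 
   q1   q2  q1 
   q2   q3  q2 
   q3   q0  q3 
(> = start, * = accepting)

start=q0; accept=q0; q0-0->q1; q0-1->q0; q1-0->q2; q1-1->q1; q2-0->q3; q2-1->q2; q3-0->q0; q3-1->q3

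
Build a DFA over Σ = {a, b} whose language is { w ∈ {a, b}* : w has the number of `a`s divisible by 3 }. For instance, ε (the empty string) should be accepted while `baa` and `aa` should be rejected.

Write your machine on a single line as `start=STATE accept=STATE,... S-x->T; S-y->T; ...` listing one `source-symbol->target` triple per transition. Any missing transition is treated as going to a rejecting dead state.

start=q0; accept=q0; q0-a->q1; q0-b->q0; q1-a->q2; q1-b->q1; q2-a->q0; q2-b->q2

The only thing that matters is how many `a`s have appeared, reduced mod 3. Use one state per residue: q0 for 0, …, q2 for 2. Reading `a` moves to the next residue; anything else stays put. q0 is accepting.
A 3-state machine:
        a   b  
>* q0   q1  q0 
   q1   q2  q1 
   q2   q0  q2 
(> = start, * = accepting)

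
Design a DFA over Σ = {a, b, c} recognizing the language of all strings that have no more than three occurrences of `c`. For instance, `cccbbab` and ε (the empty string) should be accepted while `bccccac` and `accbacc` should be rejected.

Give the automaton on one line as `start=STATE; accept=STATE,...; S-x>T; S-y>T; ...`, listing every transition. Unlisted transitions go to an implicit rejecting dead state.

start=S0; accept=S0,S1,S2,S3; S0-a>S0; S0-b>S0; S0-c>S1; S1-a>S1; S1-b>S1; S1-c>S2; S2-a>S2; S2-b>S2; S2-c>S3; S3-a>S3; S3-b>S3; S3-c>S4; S4-a>S4; S4-b>S4; S4-c>S4

Only the number of `c`s matters, and only up to 4. Make a chain S0 → S1 → S2 → S3 → S4 advanced by each `c` (with S4 absorbing); every other symbol self-loops. The accepting set is {S0, S1, S2, S3}.
A 5-state machine:
        a   b   c  
>* S0   S0  S0  S1 
 * S1   S1  S1  S2 
 * S2   S2  S2  S3 
 * S3   S3  S3  S4 
   S4   S4  S4  S4 
(> = start, * = accepting)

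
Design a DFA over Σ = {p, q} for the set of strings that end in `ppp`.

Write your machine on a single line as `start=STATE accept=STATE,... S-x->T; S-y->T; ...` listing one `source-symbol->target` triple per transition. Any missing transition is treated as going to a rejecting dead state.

start=S0; accept=S3; S0-p->S1; S0-q->S0; S1-p->S2; S1-q->S0; S2-p->S3; S2-q->S0; S3-p->S3; S3-q->S0

Let each state record the length of the longest suffix of the input read so far that is also a prefix of `ppp`. S1 means the last symbol is `p`; S2 means the last 2 symbols are `pp`; S3 means the last 3 symbols are `ppp`. Accept only at S3, where the string currently ends in `ppp`.
4 states suffice.
        p   q  
>  S0   S1  S0 
   S1   S2  S0 
   S2   S3  S0 
 * S3   S3  S0 
(> = start, * = accepting)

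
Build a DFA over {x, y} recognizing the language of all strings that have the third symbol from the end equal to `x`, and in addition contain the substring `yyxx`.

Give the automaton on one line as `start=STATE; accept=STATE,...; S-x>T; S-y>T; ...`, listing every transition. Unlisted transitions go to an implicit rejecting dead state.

start=q0; accept=q5,q6,q7,q8; q0-x>q0; q0-y>q1; q1-x>q0; q1-y>q2; q2-x>q3; q2-y>q2; q3-x>q4; q3-y>q1; q4-x>q5; q4-y>q6; q5-x>q5; q5-y>q6; q6-x>q7; q6-y>q8; q7-x>q4; q7-y>q9; q8-x>q10; q8-y>q11; q9-x>q7; q9-y>q8; q10-x>q4; q10-y>q9; q11-x>q10; q11-y>q11

Build one automaton per condition and run them in lockstep. The first has 15 states tracking the last 3 symbols read; the second has 5 states tracking whether and how much of `yyxx` has been seen. A product state is a pair (one from each), accepting exactly when both do. Minimizing collapses redundant product states.
With 12 states:
          x    y  
>  q0     q0   q1 
   q1     q0   q2 
   q2     q3   q2 
   q3     q4   q1 
   q4     q5   q6 
 * q5     q5   q6 
 * q6     q7   q8 
 * q7     q4   q9 
 * q8    q10  q11 
   q9     q7   q8 
   q10    q4   q9 
   q11   q10  q11 
(> = start, * = accepting)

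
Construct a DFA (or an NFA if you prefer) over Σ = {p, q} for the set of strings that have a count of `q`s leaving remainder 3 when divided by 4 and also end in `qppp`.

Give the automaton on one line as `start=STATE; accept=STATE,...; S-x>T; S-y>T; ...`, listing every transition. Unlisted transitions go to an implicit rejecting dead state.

Run two small machines in parallel and take their product. The first has 4 states tracking the count of `q`s modulo 4; the second has 5 states tracking how much of the suffix `qppp` has currently been matched. A product state is a pair (one from each), accepting exactly when both do.
With 20 states:
       p  q 
>  A   A  B 
   B   C  D 
   C   E  D 
   D   F  G 
   E   H  D 
   F   I  G 
   G   J  K 
   H   L  D 
   I   M  G 
   J   N  K 
   K   O  B 
   L   L  D 
   M   P  G 
   N   Q  K 
   O   R  B 
   P   P  G 
 * Q   S  K 
   R   T  B 
   S   S  K 
   T   A  B 
(> = start, * = accepting)

start=A; accept=Q; A-p>A; A-q>B; B-p>C; B-q>D; C-p>E; C-q>D; D-p>F; D-q>G; E-p>H; E-q>D; F-p>I; F-q>G; G-p>J; G-q>K; H-p>L; H-q>D; I-p>M; I-q>G; J-p>N; J-q>K; K-p>O; K-q>B; L-p>L; L-q>D; M-p>P; M-q>G; N-p>Q; N-q>K; O-p>R; O-q>B; P-p>P; P-q>G; Q-p>S; Q-q>K; R-p>T; R-q>B; S-p>S; S-q>K; T-p>A; T-q>B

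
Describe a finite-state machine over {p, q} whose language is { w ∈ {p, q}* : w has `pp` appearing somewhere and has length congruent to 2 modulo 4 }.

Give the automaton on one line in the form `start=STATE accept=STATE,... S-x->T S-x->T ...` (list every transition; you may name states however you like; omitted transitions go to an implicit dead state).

Handle the two conditions separately and then intersect. One (3 states) tracks whether and how much of `pp` has been seen; the other (4 states) tracks the input length modulo 4. Each combined state is a pair, one component from each; accept when both components accept.
A 12-state machine:
          p    q  
>  S0     S1   S2 
   S1     S3   S4 
   S2     S5   S4 
 * S3     S6   S6 
   S4     S7   S8 
   S5     S6   S8 
   S6     S9   S9 
   S7     S9   S0 
   S8    S10   S0 
   S9    S11  S11 
   S10   S11   S2 
   S11    S3   S3 
(> = start, * = accepting)

start=S0 accept=S3 S0-p->S1 S0-q->S2 S1-p->S3 S1-q->S4 S2-p->S5 S2-q->S4 S3-p->S6 S3-q->S6 S4-p->S7 S4-q->S8 S5-p->S6 S5-q->S8 S6-p->S9 S6-q->S9 S7-p->S9 S7-q->S0 S8-p->S10 S8-q->S0 S9-p->S11 S9-q->S11 S10-p->S11 S10-q->S2 S11-p->S3 S11-q->S3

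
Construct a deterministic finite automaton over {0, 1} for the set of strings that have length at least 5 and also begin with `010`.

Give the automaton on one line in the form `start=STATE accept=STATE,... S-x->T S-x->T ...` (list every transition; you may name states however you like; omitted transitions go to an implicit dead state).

start=s0 accept=s6 s0-0->s1 s0-1->s2 s1-0->s2 s1-1->s3 s2-0->s2 s2-1->s2 s3-0->s4 s3-1->s2 s4-0->s5 s4-1->s5 s5-0->s6 s5-1->s6 s6-0->s6 s6-1->s6

Run two small machines in parallel and take their product. The first has 7 states tracking the input length, saturating at 6; the second has 5 states tracking whether the input so far still matches the prefix `010`. A product state is a pair (one from each), accepting exactly when both do. After merging equivalent states the machine shrinks.
7 states suffice.
        0   1  
>  s0   s1  s2 
   s1   s2  s3 
   s2   s2  s2 
   s3   s4  s2 
   s4   s5  s5 
   s5   s6  s6 
 * s6   s6  s6 
(> = start, * = accepting)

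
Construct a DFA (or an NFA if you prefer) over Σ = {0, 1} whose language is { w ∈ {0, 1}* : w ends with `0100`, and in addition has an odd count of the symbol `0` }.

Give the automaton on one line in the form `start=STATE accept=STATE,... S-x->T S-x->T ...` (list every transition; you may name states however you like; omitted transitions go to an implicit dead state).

Run two small machines in parallel and take their product. The first has 5 states tracking how much of the suffix `0100` has currently been matched; the second has 2 states tracking the count of `0`s modulo 2. A product state is a pair (one from each), accepting exactly when both do. Equivalent product states are then merged.
A 6-state machine:
        0   1  
>  q0   q1  q0 
   q1   q0  q2 
   q2   q3  q4 
   q3   q5  q0 
   q4   q0  q4 
 * q5   q0  q2 
(> = start, * = accepting)

start=q0 accept=q5 q0-0->q1 q0-1->q0 q1-0->q0 q1-1->q2 q2-0->q3 q2-1->q4 q3-0->q5 q3-1->q0 q4-0->q0 q4-1->q4 q5-0->q0 q5-1->q2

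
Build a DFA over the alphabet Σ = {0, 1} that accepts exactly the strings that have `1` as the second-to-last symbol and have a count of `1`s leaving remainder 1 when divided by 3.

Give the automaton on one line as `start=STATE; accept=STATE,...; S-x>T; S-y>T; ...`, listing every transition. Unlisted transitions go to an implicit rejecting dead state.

Handle the two conditions separately and then intersect. The first has 7 states tracking the last 2 symbols read; the second has 3 states tracking the count of `1`s modulo 3. A product state is a pair (one from each), accepting exactly when both do.
With 15 states:
          0    1  
>  q0     q1   q2 
   q1     q3   q4 
   q2     q5   q6 
   q3     q3   q4 
   q4     q5   q6 
 * q5     q7   q8 
   q6     q9  q10 
   q7     q7   q8 
   q8     q9  q10 
   q9    q11  q12 
   q10   q13  q14 
   q11   q11  q12 
   q12   q13  q14 
   q13    q3   q4 
 * q14    q5   q6 
(> = start, * = accepting)

start=q0; accept=q5,q14; q0-0>q1; q0-1>q2; q1-0>q3; q1-1>q4; q2-0>q5; q2-1>q6; q3-0>q3; q3-1>q4; q4-0>q5; q4-1>q6; q5-0>q7; q5-1>q8; q6-0>q9; q6-1>q10; q7-0>q7; q7-1>q8; q8-0>q9; q8-1>q10; q9-0>q11; q9-1>q12; q10-0>q13; q10-1>q14; q11-0>q11; q11-1>q12; q12-0>q13; q12-1>q14; q13-0>q3; q13-1>q4; q14-0>q5; q14-1>q6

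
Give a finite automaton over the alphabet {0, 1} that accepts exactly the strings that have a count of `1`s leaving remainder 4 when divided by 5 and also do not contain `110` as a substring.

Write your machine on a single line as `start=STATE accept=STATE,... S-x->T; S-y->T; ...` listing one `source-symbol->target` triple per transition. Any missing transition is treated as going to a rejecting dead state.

start=S0; accept=S8,S13,S14; S0-0->S0; S0-1->S1; S1-0->S2; S1-1->S3; S2-0->S2; S2-1->S4; S3-0->S5; S3-1->S6; S4-0->S7; S4-1->S6; S5-0->S5; S5-1->S5; S6-0->S5; S6-1->S8; S7-0->S7; S7-1->S9; S8-0->S5; S8-1->S10; S9-0->S11; S9-1->S8; S10-0->S5; S10-1->S12; S11-0->S11; S11-1->S13; S12-0->S5; S12-1->S3; S13-0->S14; S13-1->S10; S14-0->S14; S14-1->S15; S15-0->S0; S15-1->S12

Build one automaton per condition and run them in lockstep. One (5 states) tracks the count of `1`s modulo 5; the other (4 states) tracks partial matches of the forbidden pattern `110`. Each combined state is a pair, one component from each; accept when both components accept. Equivalent product states are then merged.
A 16-state machine:
          0    1  
>  S0     S0   S1 
   S1     S2   S3 
   S2     S2   S4 
   S3     S5   S6 
   S4     S7   S6 
   S5     S5   S5 
   S6     S5   S8 
   S7     S7   S9 
 * S8     S5  S10 
   S9    S11   S8 
   S10    S5  S12 
   S11   S11  S13 
   S12    S5   S3 
 * S13   S14  S10 
 * S14   S14  S15 
   S15    S0  S12 
(> = start, * = accepting)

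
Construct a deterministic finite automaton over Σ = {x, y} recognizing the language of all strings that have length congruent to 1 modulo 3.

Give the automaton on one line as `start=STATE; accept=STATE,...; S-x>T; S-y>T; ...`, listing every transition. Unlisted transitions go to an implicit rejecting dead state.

start=A; accept=B; A-x>B; A-y>B; B-x>C; B-y>C; C-x>A; C-y>A

Count input length modulo 3: every symbol advances one step around the cycle A → B → C → A. Accept at B.
3 states suffice.
       x  y 
>  A   B  B 
 * B   C  C 
   C   A  A 
(> = start, * = accepting)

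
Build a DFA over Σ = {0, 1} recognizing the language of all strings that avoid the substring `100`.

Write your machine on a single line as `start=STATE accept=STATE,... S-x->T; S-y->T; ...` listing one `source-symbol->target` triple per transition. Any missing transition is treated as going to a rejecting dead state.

This is the complement of 'contains `100`'. Use the same substring-matching states — A through D holding how much of `100` has just been matched — but flip the accepting set: everything except the trap D accepts.
4 states suffice.
       0  1 
>* A   A  B 
 * B   C  B 
 * C   D  B 
   D   D  D 
(> = start, * = accepting)

start=A; accept=A,B,C; A-0->A; A-1->B; B-0->C; B-1->B; C-0->D; C-1->B; D-0->D; D-1->D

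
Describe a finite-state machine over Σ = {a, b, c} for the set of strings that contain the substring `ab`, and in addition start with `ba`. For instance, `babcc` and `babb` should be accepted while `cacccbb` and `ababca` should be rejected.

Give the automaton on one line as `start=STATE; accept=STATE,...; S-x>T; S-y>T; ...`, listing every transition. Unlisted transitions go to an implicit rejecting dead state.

Build one automaton per condition and run them in lockstep. The first has 3 states tracking whether and how much of `ab` has been seen; the second has 4 states tracking whether the input so far still matches the prefix `ba`. A product state is a pair (one from each), accepting exactly when both do. Equivalent product states are then merged.
6 states suffice.
        a   b   c  
>  s0   s1  s2  s1 
   s1   s1  s1  s1 
   s2   s3  s1  s1 
   s3   s3  s4  s5 
 * s4   s4  s4  s4 
   s5   s3  s5  s5 
(> = start, * = accepting)

start=s0; accept=s4; s0-a>s1; s0-b>s2; s0-c>s1; s1-a>s1; s1-b>s1; s1-c>s1; s2-a>s3; s2-b>s1; s2-c>s1; s3-a>s3; s3-b>s4; s3-c>s5; s4-a>s4; s4-b>s4; s4-c>s4; s5-a>s3; s5-b>s5; s5-c>s5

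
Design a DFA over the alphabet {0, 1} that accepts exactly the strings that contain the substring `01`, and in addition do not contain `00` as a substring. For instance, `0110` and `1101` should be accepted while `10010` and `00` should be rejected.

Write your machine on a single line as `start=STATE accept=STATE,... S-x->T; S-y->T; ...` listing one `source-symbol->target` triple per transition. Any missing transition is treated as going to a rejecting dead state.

start=q0; accept=q3,q4; q0-0->q1; q0-1->q0; q1-0->q2; q1-1->q3; q2-0->q2; q2-1->q2; q3-0->q4; q3-1->q3; q4-0->q2; q4-1->q3

Handle the two conditions separately and then intersect. One (3 states) tracks whether and how much of `01` has been seen; the other (3 states) tracks partial matches of the forbidden pattern `00`. Each combined state is a pair, one component from each; accept when both components accept. After merging equivalent states the machine shrinks.
5 states suffice.
        0   1  
>  q0   q1  q0 
   q1   q2  q3 
   q2   q2  q2 
 * q3   q4  q3 
 * q4   q2  q3 
(> = start, * = accepting)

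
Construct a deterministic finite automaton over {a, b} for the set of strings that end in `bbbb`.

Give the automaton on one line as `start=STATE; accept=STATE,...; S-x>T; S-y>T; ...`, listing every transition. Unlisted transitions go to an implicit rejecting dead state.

start=q0; accept=q4; q0-a>q0; q0-b>q1; q1-a>q0; q1-b>q2; q2-a>q0; q2-b>q3; q3-a>q0; q3-b>q4; q4-a>q0; q4-b>q4

Let each state record the length of the longest suffix of the input read so far that is also a prefix of `bbbb`. q1 means the last symbol is `b`; q2 means the last 2 symbols are `bb`; q3 means the last 3 symbols are `bbb`; q4 means the last 4 symbols are `bbbb`. Accept only at q4, where the string currently ends in `bbbb`.
5 states suffice.
        a   b  
>  q0   q0  q1 
   q1   q0  q2 
   q2   q0  q3 
   q3   q0  q4 
 * q4   q0  q4 
(> = start, * = accepting)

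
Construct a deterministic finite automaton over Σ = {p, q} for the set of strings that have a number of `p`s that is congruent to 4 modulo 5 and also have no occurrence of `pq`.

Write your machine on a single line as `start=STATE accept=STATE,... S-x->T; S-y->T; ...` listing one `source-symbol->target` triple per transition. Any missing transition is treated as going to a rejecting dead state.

start=A; accept=F; A-p->B; A-q->A; B-p->C; B-q->D; C-p->E; C-q->D; D-p->D; D-q->D; E-p->F; E-q->D; F-p->G; F-q->D; G-p->B; G-q->D

Handle the two conditions separately and then intersect. The first has 5 states tracking the count of `p`s modulo 5; the second has 3 states tracking partial matches of the forbidden pattern `pq`. A product state is a pair (one from each), accepting exactly when both do. Equivalent product states are then merged.
With 7 states:
       p  q 
>  A   B  A 
   B   C  D 
   C   E  D 
   D   D  D 
   E   F  D 
 * F   G  D 
   G   B  D 
(> = start, * = accepting)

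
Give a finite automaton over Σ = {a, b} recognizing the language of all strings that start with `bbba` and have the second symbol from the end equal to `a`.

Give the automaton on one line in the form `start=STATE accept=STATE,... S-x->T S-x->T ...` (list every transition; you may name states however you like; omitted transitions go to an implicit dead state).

Handle the two conditions separately and then intersect. The first has 6 states tracking whether the input so far still matches the prefix `bbba`; the second has 7 states tracking the last 2 symbols read. A product state is a pair (one from each), accepting exactly when both do. After merging equivalent states the machine shrinks.
        a   b  
>  q0   q1  q2 
   q1   q1  q1 
   q2   q1  q3 
   q3   q1  q4 
   q4   q5  q1 
   q5   q6  q7 
 * q6   q6  q7 
 * q7   q5  q8 
   q8   q5  q8 
(> = start, * = accepting)

start=q0 accept=q6,q7 q0-a->q1 q0-b->q2 q1-a->q1 q1-b->q1 q2-a->q1 q2-b->q3 q3-a->q1 q3-b->q4 q4-a->q5 q4-b->q1 q5-a->q6 q5-b->q7 q6-a->q6 q6-b->q7 q7-a->q5 q7-b->q8 q8-a->q5 q8-b->q8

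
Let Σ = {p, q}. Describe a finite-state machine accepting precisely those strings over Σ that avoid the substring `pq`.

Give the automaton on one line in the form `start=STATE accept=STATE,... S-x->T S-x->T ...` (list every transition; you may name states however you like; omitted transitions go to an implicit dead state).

start=s0 accept=s0,s1 s0-p->s1 s0-q->s0 s1-p->s1 s1-q->s2 s2-p->s2 s2-q->s2

Track partial matches of the forbidden pattern `pq`. State s2 is a dead state reached once `pq` has occurred; every other state accepts. s0 means no part of `pq` is currently matched.
With 3 states:
        p   q  
>* s0   s1  s0 
 * s1   s1  s2 
   s2   s2  s2 
(> = start, * = accepting)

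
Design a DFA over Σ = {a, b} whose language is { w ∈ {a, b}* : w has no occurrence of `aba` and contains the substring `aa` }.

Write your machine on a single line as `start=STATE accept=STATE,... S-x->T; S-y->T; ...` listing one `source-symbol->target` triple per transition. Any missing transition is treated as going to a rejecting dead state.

Handle the two conditions separately and then intersect. The first has 4 states tracking partial matches of the forbidden pattern `aba`; the second has 3 states tracking whether and how much of `aa` has been seen. A product state is a pair (one from each), accepting exactly when both do. After merging equivalent states the machine shrinks.
With 7 states:
        a   b  
>  S0   S1  S0 
   S1   S2  S3 
 * S2   S2  S4 
   S3   S5  S0 
 * S4   S5  S6 
   S5   S5  S5 
 * S6   S2  S6 
(> = start, * = accepting)

start=S0; accept=S2,S4,S6; S0-a->S1; S0-b->S0; S1-a->S2; S1-b->S3; S2-a->S2; S2-b->S4; S3-a->S5; S3-b->S0; S4-a->S5; S4-b->S6; S5-a->S5; S5-b->S5; S6-a->S2; S6-b->S6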